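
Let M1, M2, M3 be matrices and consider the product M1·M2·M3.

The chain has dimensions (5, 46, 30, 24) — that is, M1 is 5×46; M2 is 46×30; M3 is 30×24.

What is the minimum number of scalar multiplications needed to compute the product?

Order (M1·(M2·M3)): (M2·M3): 46×30 by 30×24 → 46×24, cost 46·30·24 = 33120; (M1·(M2·M3)): 5×46 by 46×24 → 5×24, cost 5·46·24 = 5520; cumulative 38640. Total 38640.
Order ((M1·M2)·M3): (M1·M2): 5×46 by 46×30 → 5×30, cost 5·46·30 = 6900; ((M1·M2)·M3): 5×30 by 30×24 → 5×24, cost 5·30·24 = 3600; cumulative 10500. Total 10500.
Minimum: 10500.

10500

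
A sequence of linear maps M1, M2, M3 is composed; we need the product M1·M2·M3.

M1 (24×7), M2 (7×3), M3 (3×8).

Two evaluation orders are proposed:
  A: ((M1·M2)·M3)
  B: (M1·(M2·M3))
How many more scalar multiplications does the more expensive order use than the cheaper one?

Order A = ((M1·M2)·M3): (M1·M2): 24×7 by 7×3 → 24×3, cost 24·7·3 = 504; ((M1·M2)·M3): 24×3 by 3×8 → 24×8, cost 24·3·8 = 576; cumulative 1080. Total 1080.
Order B = (M1·(M2·M3)): (M2·M3): 7×3 by 3×8 → 7×8, cost 7·3·8 = 168; (M1·(M2·M3)): 24×7 by 7×8 → 24×8, cost 24·7·8 = 1344; cumulative 1512. Total 1512.
Difference: |1080 − 1512| = 432.

432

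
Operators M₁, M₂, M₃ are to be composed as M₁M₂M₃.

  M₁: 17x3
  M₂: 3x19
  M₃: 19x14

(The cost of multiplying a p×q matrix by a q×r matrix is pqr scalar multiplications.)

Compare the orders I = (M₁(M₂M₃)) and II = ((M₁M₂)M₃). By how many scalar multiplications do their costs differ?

3979

Order I = (M₁(M₂M₃)): (M₂M₃): 3×19 by 19×14 → 3×14, cost 3·19·14 = 798; (M₁(M₂M₃)): 17×3 by 3×14 → 17×14, cost 17·3·14 = 714; cumulative 1512. Total 1512.
Order II = ((M₁M₂)M₃): (M₁M₂): 17×3 by 3×19 → 17×19, cost 17·3·19 = 969; ((M₁M₂)M₃): 17×19 by 19×14 → 17×14, cost 17·19·14 = 4522; cumulative 5491. Total 5491.
Difference: |1512 − 5491| = 3979.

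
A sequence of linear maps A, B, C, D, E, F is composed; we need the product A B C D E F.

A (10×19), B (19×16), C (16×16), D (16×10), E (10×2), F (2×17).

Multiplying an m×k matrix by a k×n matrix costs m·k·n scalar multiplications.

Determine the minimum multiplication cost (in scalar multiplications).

Adjacent pairs: AB = 10·19·16 = 3040; BC = 19·16·16 = 4864; CD = 16·16·10 = 2560; DE = 16·10·2 = 320; EF = 10·2·17 = 340.
Length 3: A..C: k=1: 0+4864+10·19·16=7904; k=2: 3040+0+10·16·16=5600 → min 5600 | B..D: k=2: 0+2560+19·16·10=5600; k=3: 4864+0+19·16·10=7904 → min 5600 | C..E: k=3: 0+320+16·16·2=832; k=4: 2560+0+16·10·2=2880 → min 832 | D..F: k=4: 0+340+16·10·17=3060; k=5: 320+0+16·2·17=864 → min 864.
Length 4: A..D: k=1: 0+5600+10·19·10=7500; k=2: 3040+2560+10·16·10=7200; k=3: 5600+0+10·16·10=7200 → min 7200 | B..E: k=2: 0+832+19·16·2=1440; k=3: 4864+320+19·16·2=5792; k=4: 5600+0+19·10·2=5980 → min 1440 | C..F: k=3: 0+864+16·16·17=5216; k=4: 2560+340+16·10·17=5620; k=5: 832+0+16·2·17=1376 → min 1376.
Length 5: A..E: k=1: 0+1440+10·19·2=1820; k=2: 3040+832+10·16·2=4192; k=3: 5600+320+10·16·2=6240; k=4: 7200+0+10·10·2=7400 → min 1820 | B..F: k=2: 0+1376+19·16·17=6544; k=3: 4864+864+19·16·17=10896; k=4: 5600+340+19·10·17=9170; k=5: 1440+0+19·2·17=2086 → min 2086.
Length 6: A..F: k=1: 0+2086+10·19·17=5316; k=2: 3040+1376+10·16·17=7136; k=3: 5600+864+10·16·17=9184; k=4: 7200+340+10·10·17=9240; k=5: 1820+0+10·2·17=2160 → min 2160.
Optimal order: ((A (B (C (D E)))) F) with cost 2160.

2160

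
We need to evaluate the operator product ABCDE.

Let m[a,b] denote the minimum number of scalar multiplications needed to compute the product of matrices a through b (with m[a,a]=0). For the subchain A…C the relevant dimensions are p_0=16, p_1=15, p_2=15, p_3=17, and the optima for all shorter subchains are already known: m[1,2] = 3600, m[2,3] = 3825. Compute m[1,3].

m[1,3] = min over k∈[1,2] of m[1,k]+m[k+1,3]+p_{0}·p_k·p_{3}.
k=1: 0 + 3825 + 16·15·17 = 7905; k=2: 3600 + 0 + 16·15·17 = 7680.
Minimum: 7680 at k=2.

7680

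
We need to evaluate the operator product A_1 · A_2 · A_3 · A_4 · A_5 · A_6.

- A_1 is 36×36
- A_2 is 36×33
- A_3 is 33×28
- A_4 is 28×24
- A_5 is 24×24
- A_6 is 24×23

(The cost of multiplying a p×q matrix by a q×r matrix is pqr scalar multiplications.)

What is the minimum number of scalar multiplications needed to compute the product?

107088

Adjacent pairs: A_1A_2 = 36·36·33 = 42768; A_2A_3 = 36·33·28 = 33264; A_3A_4 = 33·28·24 = 22176; A_4A_5 = 28·24·24 = 16128; A_5A_6 = 24·24·23 = 13248.
Length 3: A_1..A_3: k=1: 0+33264+36·36·28=69552; k=2: 42768+0+36·33·28=76032 → min 69552 | A_2..A_4: k=2: 0+22176+36·33·24=50688; k=3: 33264+0+36·28·24=57456 → min 50688 | A_3..A_5: k=3: 0+16128+33·28·24=38304; k=4: 22176+0+33·24·24=41184 → min 38304 | A_4..A_6: k=4: 0+13248+28·24·23=28704; k=5: 16128+0+28·24·23=31584 → min 28704.
Length 4: A_1..A_4: k=1: 0+50688+36·36·24=81792; k=2: 42768+22176+36·33·24=93456; k=3: 69552+0+36·28·24=93744 → min 81792 | A_2..A_5: k=2: 0+38304+36·33·24=66816; k=3: 33264+16128+36·28·24=73584; k=4: 50688+0+36·24·24=71424 → min 66816 | A_3..A_6: k=3: 0+28704+33·28·23=49956; k=4: 22176+13248+33·24·23=53640; k=5: 38304+0+33·24·23=56520 → min 49956.
Length 5: A_1..A_5: k=1: 0+66816+36·36·24=97920; k=2: 42768+38304+36·33·24=109584; k=3: 69552+16128+36·28·24=109872; k=4: 81792+0+36·24·24=102528 → min 97920 | A_2..A_6: k=2: 0+49956+36·33·23=77280; k=3: 33264+28704+36·28·23=85152; k=4: 50688+13248+36·24·23=83808; k=5: 66816+0+36·24·23=86688 → min 77280.
Length 6: A_1..A_6: k=1: 0+77280+36·36·23=107088; k=2: 42768+49956+36·33·23=120048; k=3: 69552+28704+36·28·23=121440; k=4: 81792+13248+36·24·23=114912; k=5: 97920+0+36·24·23=117792 → min 107088.
Optimal order: (A_1 · (A_2 · (A_3 · (A_4 · (A_5 · A_6))))) with cost 107088.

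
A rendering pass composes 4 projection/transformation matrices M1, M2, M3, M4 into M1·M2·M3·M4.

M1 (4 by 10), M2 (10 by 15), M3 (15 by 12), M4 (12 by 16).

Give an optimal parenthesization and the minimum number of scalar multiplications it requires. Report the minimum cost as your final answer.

2088

Adjacent pairs: M1M2 = 4·10·15 = 600; M2M3 = 10·15·12 = 1800; M3M4 = 15·12·16 = 2880.
Length 3: M1..M3: k=1: 0+1800+4·10·12=2280; k=2: 600+0+4·15·12=1320 → min 1320 | M2..M4: k=2: 0+2880+10·15·16=5280; k=3: 1800+0+10·12·16=3720 → min 3720.
Length 4: M1..M4: k=1: 0+3720+4·10·16=4360; k=2: 600+2880+4·15·16=4440; k=3: 1320+0+4·12·16=2088 → min 2088.
Optimal parenthesization: (((M1·M2)·M3)·M4) with cost 2088.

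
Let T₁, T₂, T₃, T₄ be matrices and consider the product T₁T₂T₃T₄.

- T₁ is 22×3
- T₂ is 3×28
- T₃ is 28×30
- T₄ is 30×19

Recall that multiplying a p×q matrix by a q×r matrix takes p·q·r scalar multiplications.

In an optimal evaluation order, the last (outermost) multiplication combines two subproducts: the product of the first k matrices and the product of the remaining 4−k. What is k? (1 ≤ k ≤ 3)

1

Adjacent pairs: T₁T₂ = 22·3·28 = 1848; T₂T₃ = 3·28·30 = 2520; T₃T₄ = 28·30·19 = 15960.
Length 3: T₁..T₃: k=1: 0+2520+22·3·30=4500; k=2: 1848+0+22·28·30=20328 → min 4500 | T₂..T₄: k=2: 0+15960+3·28·19=17556; k=3: 2520+0+3·30·19=4230 → min 4230.
Top-level splits: k=1: (T₁..T₁)·(T₂..T₄) → 0+4230+22·3·19 = 5484; k=2: (T₁..T₂)·(T₃..T₄) → 1848+15960+22·28·19 = 29512; k=3: (T₁..T₃)·(T₄..T₄) → 4500+0+22·30·19 = 17040.
Best split is after T₁, i.e. k = 1.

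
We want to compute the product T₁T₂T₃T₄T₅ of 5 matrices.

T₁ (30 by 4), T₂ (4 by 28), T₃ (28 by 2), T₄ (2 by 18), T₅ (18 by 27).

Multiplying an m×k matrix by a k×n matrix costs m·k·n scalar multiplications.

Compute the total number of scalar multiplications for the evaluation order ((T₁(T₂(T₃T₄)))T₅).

19764

(T₃T₄): 28×2 by 2×18 → 28×18, cost 28·2·18 = 1008
(T₂(T₃T₄)): 4×28 by 28×18 → 4×18, cost 4·28·18 = 2016; cumulative 3024
(T₁(T₂(T₃T₄))): 30×4 by 4×18 → 30×18, cost 30·4·18 = 2160; cumulative 5184
((T₁(T₂(T₃T₄)))T₅): 30×18 by 18×27 → 30×27, cost 30·18·27 = 14580; cumulative 19764
Total: 19764 scalar multiplications.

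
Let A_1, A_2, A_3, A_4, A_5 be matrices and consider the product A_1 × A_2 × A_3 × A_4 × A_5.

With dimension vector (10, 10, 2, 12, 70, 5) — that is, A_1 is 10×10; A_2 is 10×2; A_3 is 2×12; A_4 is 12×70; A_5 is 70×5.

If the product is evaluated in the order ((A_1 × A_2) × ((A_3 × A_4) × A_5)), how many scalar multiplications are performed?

(A_1 × A_2): 10×10 by 10×2 → 10×2, cost 10·10·2 = 200
(A_3 × A_4): 2×12 by 12×70 → 2×70, cost 2·12·70 = 1680
((A_3 × A_4) × A_5): 2×70 by 70×5 → 2×5, cost 2·70·5 = 700; cumulative 2380
((A_1 × A_2) × ((A_3 × A_4) × A_5)): 10×2 by 2×5 → 10×5, cost 10·2·5 = 100; cumulative 2680
Total: 2680 scalar multiplications.

2680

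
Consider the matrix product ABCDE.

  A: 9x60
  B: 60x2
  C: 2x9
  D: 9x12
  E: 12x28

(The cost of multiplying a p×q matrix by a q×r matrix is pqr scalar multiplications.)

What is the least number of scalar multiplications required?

Adjacent pairs: AB = 9·60·2 = 1080; BC = 60·2·9 = 1080; CD = 2·9·12 = 216; DE = 9·12·28 = 3024.
Length 3: A..C: k=1: 0+1080+9·60·9=5940; k=2: 1080+0+9·2·9=1242 → min 1242 | B..D: k=2: 0+216+60·2·12=1656; k=3: 1080+0+60·9·12=7560 → min 1656 | C..E: k=3: 0+3024+2·9·28=3528; k=4: 216+0+2·12·28=888 → min 888.
Length 4: A..D: k=1: 0+1656+9·60·12=8136; k=2: 1080+216+9·2·12=1512; k=3: 1242+0+9·9·12=2214 → min 1512 | B..E: k=2: 0+888+60·2·28=4248; k=3: 1080+3024+60·9·28=19224; k=4: 1656+0+60·12·28=21816 → min 4248.
Length 5: A..E: k=1: 0+4248+9·60·28=19368; k=2: 1080+888+9·2·28=2472; k=3: 1242+3024+9·9·28=6534; k=4: 1512+0+9·12·28=4536 → min 2472.
Optimal order: ((AB)((CD)E)) with cost 2472.

2472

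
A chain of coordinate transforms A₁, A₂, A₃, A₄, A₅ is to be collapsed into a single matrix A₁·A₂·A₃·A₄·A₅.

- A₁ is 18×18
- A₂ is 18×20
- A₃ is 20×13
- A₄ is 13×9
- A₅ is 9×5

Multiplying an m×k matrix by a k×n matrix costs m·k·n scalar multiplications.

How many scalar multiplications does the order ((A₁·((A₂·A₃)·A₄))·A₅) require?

(A₂·A₃): 18×20 by 20×13 → 18×13, cost 18·20·13 = 4680
((A₂·A₃)·A₄): 18×13 by 13×9 → 18×9, cost 18·13·9 = 2106; cumulative 6786
(A₁·((A₂·A₃)·A₄)): 18×18 by 18×9 → 18×9, cost 18·18·9 = 2916; cumulative 9702
((A₁·((A₂·A₃)·A₄))·A₅): 18×9 by 9×5 → 18×5, cost 18·9·5 = 810; cumulative 10512
Total: 10512 scalar multiplications.

10512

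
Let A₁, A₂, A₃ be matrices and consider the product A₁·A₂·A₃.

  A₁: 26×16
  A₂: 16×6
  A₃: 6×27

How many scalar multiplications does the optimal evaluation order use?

6708

Order (A₁·(A₂·A₃)): (A₂·A₃): 16×6 by 6×27 → 16×27, cost 16·6·27 = 2592; (A₁·(A₂·A₃)): 26×16 by 16×27 → 26×27, cost 26·16·27 = 11232; cumulative 13824. Total 13824.
Order ((A₁·A₂)·A₃): (A₁·A₂): 26×16 by 16×6 → 26×6, cost 26·16·6 = 2496; ((A₁·A₂)·A₃): 26×6 by 6×27 → 26×27, cost 26·6·27 = 4212; cumulative 6708. Total 6708.
Minimum: 6708.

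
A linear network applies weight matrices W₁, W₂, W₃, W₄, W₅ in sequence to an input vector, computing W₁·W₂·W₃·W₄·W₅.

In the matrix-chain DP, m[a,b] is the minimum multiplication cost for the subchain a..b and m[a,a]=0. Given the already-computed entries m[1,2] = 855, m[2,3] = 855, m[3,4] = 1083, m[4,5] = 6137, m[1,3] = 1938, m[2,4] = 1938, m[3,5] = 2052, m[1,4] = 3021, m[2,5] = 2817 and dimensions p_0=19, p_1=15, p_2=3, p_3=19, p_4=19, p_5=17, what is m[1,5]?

3876

m[1,5] = min over k∈[1,4] of m[1,k]+m[k+1,5]+p_{0}·p_k·p_{5}.
k=1: 0 + 2817 + 19·15·17 = 7662; k=2: 855 + 2052 + 19·3·17 = 3876; k=3: 1938 + 6137 + 19·19·17 = 14212; k=4: 3021 + 0 + 19·19·17 = 9158.
Minimum: 3876 at k=2.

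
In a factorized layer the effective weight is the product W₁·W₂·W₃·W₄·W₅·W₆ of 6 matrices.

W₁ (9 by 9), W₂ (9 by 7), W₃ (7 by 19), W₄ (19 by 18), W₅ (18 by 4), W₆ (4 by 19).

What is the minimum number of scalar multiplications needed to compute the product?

Adjacent pairs: W₁W₂ = 9·9·7 = 567; W₂W₃ = 9·7·19 = 1197; W₃W₄ = 7·19·18 = 2394; W₄W₅ = 19·18·4 = 1368; W₅W₆ = 18·4·19 = 1368.
Length 3: W₁..W₃: k=1: 0+1197+9·9·19=2736; k=2: 567+0+9·7·19=1764 → min 1764 | W₂..W₄: k=2: 0+2394+9·7·18=3528; k=3: 1197+0+9·19·18=4275 → min 3528 | W₃..W₅: k=3: 0+1368+7·19·4=1900; k=4: 2394+0+7·18·4=2898 → min 1900 | W₄..W₆: k=4: 0+1368+19·18·19=7866; k=5: 1368+0+19·4·19=2812 → min 2812.
Length 4: W₁..W₄: k=1: 0+3528+9·9·18=4986; k=2: 567+2394+9·7·18=4095; k=3: 1764+0+9·19·18=4842 → min 4095 | W₂..W₅: k=2: 0+1900+9·7·4=2152; k=3: 1197+1368+9·19·4=3249; k=4: 3528+0+9·18·4=4176 → min 2152 | W₃..W₆: k=3: 0+2812+7·19·19=5339; k=4: 2394+1368+7·18·19=6156; k=5: 1900+0+7·4·19=2432 → min 2432.
Length 5: W₁..W₅: k=1: 0+2152+9·9·4=2476; k=2: 567+1900+9·7·4=2719; k=3: 1764+1368+9·19·4=3816; k=4: 4095+0+9·18·4=4743 → min 2476 | W₂..W₆: k=2: 0+2432+9·7·19=3629; k=3: 1197+2812+9·19·19=7258; k=4: 3528+1368+9·18·19=7974; k=5: 2152+0+9·4·19=2836 → min 2836.
Length 6: W₁..W₆: k=1: 0+2836+9·9·19=4375; k=2: 567+2432+9·7·19=4196; k=3: 1764+2812+9·19·19=7825; k=4: 4095+1368+9·18·19=8541; k=5: 2476+0+9·4·19=3160 → min 3160.
Optimal order: ((W₁·(W₂·(W₃·(W₄·W₅))))·W₆) with cost 3160.

3160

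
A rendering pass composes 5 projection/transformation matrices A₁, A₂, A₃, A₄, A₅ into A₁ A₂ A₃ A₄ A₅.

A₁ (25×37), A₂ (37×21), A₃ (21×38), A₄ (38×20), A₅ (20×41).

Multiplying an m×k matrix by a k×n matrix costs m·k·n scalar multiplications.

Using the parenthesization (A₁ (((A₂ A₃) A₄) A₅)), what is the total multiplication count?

(A₂ A₃): 37×21 by 21×38 → 37×38, cost 37·21·38 = 29526
((A₂ A₃) A₄): 37×38 by 38×20 → 37×20, cost 37·38·20 = 28120; cumulative 57646
(((A₂ A₃) A₄) A₅): 37×20 by 20×41 → 37×41, cost 37·20·41 = 30340; cumulative 87986
(A₁ (((A₂ A₃) A₄) A₅)): 25×37 by 37×41 → 25×41, cost 25·37·41 = 37925; cumulative 125911
Total: 125911 scalar multiplications.

125911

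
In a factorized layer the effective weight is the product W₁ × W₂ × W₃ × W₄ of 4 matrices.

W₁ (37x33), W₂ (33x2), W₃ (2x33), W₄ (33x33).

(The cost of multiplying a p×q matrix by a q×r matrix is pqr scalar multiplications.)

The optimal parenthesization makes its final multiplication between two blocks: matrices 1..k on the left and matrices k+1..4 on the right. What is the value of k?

2

Adjacent pairs: W₁W₂ = 37·33·2 = 2442; W₂W₃ = 33·2·33 = 2178; W₃W₄ = 2·33·33 = 2178.
Length 3: W₁..W₃: k=1: 0+2178+37·33·33=42471; k=2: 2442+0+37·2·33=4884 → min 4884 | W₂..W₄: k=2: 0+2178+33·2·33=4356; k=3: 2178+0+33·33·33=38115 → min 4356.
Top-level splits: k=1: (W₁..W₁)·(W₂..W₄) → 0+4356+37·33·33 = 44649; k=2: (W₁..W₂)·(W₃..W₄) → 2442+2178+37·2·33 = 7062; k=3: (W₁..W₃)·(W₄..W₄) → 4884+0+37·33·33 = 45177.
Best split is after W₂, i.e. k = 2.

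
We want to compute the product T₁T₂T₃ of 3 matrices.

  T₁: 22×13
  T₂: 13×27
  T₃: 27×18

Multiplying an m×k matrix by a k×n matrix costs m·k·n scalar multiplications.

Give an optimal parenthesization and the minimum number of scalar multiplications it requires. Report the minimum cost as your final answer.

(T₁(T₂T₃)): cost 11466.
((T₁T₂)T₃): cost 18414.
Optimal: (T₁(T₂T₃)) with cost 11466.

11466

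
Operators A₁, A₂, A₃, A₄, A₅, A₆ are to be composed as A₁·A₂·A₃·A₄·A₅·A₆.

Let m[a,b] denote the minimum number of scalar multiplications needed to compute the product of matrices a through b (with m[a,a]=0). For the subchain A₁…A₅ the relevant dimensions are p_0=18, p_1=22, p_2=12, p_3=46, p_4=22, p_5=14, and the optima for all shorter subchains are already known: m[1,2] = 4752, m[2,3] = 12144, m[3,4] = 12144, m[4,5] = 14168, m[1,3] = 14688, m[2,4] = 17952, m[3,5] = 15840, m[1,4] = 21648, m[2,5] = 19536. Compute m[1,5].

m[1,5] = min over k∈[1,4] of m[1,k]+m[k+1,5]+p_{0}·p_k·p_{5}.
k=1: 0 + 19536 + 18·22·14 = 25080; k=2: 4752 + 15840 + 18·12·14 = 23616; k=3: 14688 + 14168 + 18·46·14 = 40448; k=4: 21648 + 0 + 18·22·14 = 27192.
Minimum: 23616 at k=2.

23616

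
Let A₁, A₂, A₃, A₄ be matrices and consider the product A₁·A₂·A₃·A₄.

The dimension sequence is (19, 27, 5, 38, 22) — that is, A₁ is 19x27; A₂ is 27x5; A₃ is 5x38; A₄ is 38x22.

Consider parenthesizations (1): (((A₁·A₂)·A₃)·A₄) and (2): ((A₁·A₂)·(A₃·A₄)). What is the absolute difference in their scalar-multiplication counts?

Order (1) = (((A₁·A₂)·A₃)·A₄): (A₁·A₂): 19×27 by 27×5 → 19×5, cost 19·27·5 = 2565; ((A₁·A₂)·A₃): 19×5 by 5×38 → 19×38, cost 19·5·38 = 3610; cumulative 6175; (((A₁·A₂)·A₃)·A₄): 19×38 by 38×22 → 19×22, cost 19·38·22 = 15884; cumulative 22059. Total 22059.
Order (2) = ((A₁·A₂)·(A₃·A₄)): (A₁·A₂): 19×27 by 27×5 → 19×5, cost 19·27·5 = 2565; (A₃·A₄): 5×38 by 38×22 → 5×22, cost 5·38·22 = 4180; ((A₁·A₂)·(A₃·A₄)): 19×5 by 5×22 → 19×22, cost 19·5·22 = 2090; cumulative 8835. Total 8835.
Difference: |22059 − 8835| = 13224.

13224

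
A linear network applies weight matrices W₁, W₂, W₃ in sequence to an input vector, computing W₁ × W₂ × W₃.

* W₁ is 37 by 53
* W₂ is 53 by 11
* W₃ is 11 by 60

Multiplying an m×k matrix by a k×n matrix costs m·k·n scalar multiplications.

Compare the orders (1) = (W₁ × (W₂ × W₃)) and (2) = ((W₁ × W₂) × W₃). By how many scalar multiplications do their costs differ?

Order (1) = (W₁ × (W₂ × W₃)): (W₂ × W₃): 53×11 by 11×60 → 53×60, cost 53·11·60 = 34980; (W₁ × (W₂ × W₃)): 37×53 by 53×60 → 37×60, cost 37·53·60 = 117660; cumulative 152640. Total 152640.
Order (2) = ((W₁ × W₂) × W₃): (W₁ × W₂): 37×53 by 53×11 → 37×11, cost 37·53·11 = 21571; ((W₁ × W₂) × W₃): 37×11 by 11×60 → 37×60, cost 37·11·60 = 24420; cumulative 45991. Total 45991.
Difference: |152640 − 45991| = 106649.

106649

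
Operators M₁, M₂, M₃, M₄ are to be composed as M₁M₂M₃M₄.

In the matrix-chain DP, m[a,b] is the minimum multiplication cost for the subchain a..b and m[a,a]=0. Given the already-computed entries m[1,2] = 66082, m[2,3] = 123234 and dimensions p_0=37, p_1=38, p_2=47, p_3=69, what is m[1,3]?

m[1,3] = min over k∈[1,2] of m[1,k]+m[k+1,3]+p_{0}·p_k·p_{3}.
k=1: 0 + 123234 + 37·38·69 = 220248; k=2: 66082 + 0 + 37·47·69 = 186073.
Minimum: 186073 at k=2.

186073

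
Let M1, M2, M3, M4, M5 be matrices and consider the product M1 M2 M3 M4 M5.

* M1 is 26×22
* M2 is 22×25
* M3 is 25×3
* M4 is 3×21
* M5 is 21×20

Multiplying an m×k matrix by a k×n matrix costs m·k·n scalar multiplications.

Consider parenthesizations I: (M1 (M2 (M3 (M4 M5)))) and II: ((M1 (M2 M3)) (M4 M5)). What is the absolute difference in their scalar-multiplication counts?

Order I = (M1 (M2 (M3 (M4 M5)))): (M4 M5): 3×21 by 21×20 → 3×20, cost 3·21·20 = 1260; (M3 (M4 M5)): 25×3 by 3×20 → 25×20, cost 25·3·20 = 1500; cumulative 2760; (M2 (M3 (M4 M5))): 22×25 by 25×20 → 22×20, cost 22·25·20 = 11000; cumulative 13760; (M1 (M2 (M3 (M4 M5)))): 26×22 by 22×20 → 26×20, cost 26·22·20 = 11440; cumulative 25200. Total 25200.
Order II = ((M1 (M2 M3)) (M4 M5)): (M2 M3): 22×25 by 25×3 → 22×3, cost 22·25·3 = 1650; (M1 (M2 M3)): 26×22 by 22×3 → 26×3, cost 26·22·3 = 1716; cumulative 3366; (M4 M5): 3×21 by 21×20 → 3×20, cost 3·21·20 = 1260; ((M1 (M2 M3)) (M4 M5)): 26×3 by 3×20 → 26×20, cost 26·3·20 = 1560; cumulative 6186. Total 6186.
Difference: |25200 − 6186| = 19014.

19014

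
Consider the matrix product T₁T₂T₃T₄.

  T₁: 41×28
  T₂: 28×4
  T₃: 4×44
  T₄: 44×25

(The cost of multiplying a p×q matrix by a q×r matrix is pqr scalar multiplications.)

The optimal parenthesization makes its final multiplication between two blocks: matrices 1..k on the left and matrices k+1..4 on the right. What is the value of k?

Adjacent pairs: T₁T₂ = 41·28·4 = 4592; T₂T₃ = 28·4·44 = 4928; T₃T₄ = 4·44·25 = 4400.
Length 3: T₁..T₃: k=1: 0+4928+41·28·44=55440; k=2: 4592+0+41·4·44=11808 → min 11808 | T₂..T₄: k=2: 0+4400+28·4·25=7200; k=3: 4928+0+28·44·25=35728 → min 7200.
Top-level splits: k=1: (T₁..T₁)·(T₂..T₄) → 0+7200+41·28·25 = 35900; k=2: (T₁..T₂)·(T₃..T₄) → 4592+4400+41·4·25 = 13092; k=3: (T₁..T₃)·(T₄..T₄) → 11808+0+41·44·25 = 56908.
Best split is after T₂, i.e. k = 2.

2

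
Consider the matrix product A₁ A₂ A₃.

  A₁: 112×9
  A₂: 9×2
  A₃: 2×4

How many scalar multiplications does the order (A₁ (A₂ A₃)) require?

4104

(A₂ A₃): 9×2 by 2×4 → 9×4, cost 9·2·4 = 72
(A₁ (A₂ A₃)): 112×9 by 9×4 → 112×4, cost 112·9·4 = 4032; cumulative 4104
Total: 4104 scalar multiplications.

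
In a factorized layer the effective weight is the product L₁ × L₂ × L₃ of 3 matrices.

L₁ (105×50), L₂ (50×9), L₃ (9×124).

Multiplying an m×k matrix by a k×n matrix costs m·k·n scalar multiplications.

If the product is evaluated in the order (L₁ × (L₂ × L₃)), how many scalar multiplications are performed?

(L₂ × L₃): 50×9 by 9×124 → 50×124, cost 50·9·124 = 55800
(L₁ × (L₂ × L₃)): 105×50 by 50×124 → 105×124, cost 105·50·124 = 651000; cumulative 706800
Total: 706800 scalar multiplications.

706800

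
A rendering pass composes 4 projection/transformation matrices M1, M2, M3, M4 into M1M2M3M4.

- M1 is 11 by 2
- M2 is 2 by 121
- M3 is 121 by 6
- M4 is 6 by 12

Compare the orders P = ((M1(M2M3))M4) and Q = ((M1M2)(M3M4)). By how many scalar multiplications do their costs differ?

Order P = ((M1(M2M3))M4): (M2M3): 2×121 by 121×6 → 2×6, cost 2·121·6 = 1452; (M1(M2M3)): 11×2 by 2×6 → 11×6, cost 11·2·6 = 132; cumulative 1584; ((M1(M2M3))M4): 11×6 by 6×12 → 11×12, cost 11·6·12 = 792; cumulative 2376. Total 2376.
Order Q = ((M1M2)(M3M4)): (M1M2): 11×2 by 2×121 → 11×121, cost 11·2·121 = 2662; (M3M4): 121×6 by 6×12 → 121×12, cost 121·6·12 = 8712; ((M1M2)(M3M4)): 11×121 by 121×12 → 11×12, cost 11·121·12 = 15972; cumulative 27346. Total 27346.
Difference: |2376 − 27346| = 24970.

24970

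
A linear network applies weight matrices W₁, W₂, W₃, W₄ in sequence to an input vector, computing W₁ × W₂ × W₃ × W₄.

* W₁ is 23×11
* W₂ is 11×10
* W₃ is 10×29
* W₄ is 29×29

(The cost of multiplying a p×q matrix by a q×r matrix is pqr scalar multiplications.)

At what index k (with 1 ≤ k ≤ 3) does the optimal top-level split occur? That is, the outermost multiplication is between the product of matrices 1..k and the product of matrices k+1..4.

2

Adjacent pairs: W₁W₂ = 23·11·10 = 2530; W₂W₃ = 11·10·29 = 3190; W₃W₄ = 10·29·29 = 8410.
Length 3: W₁..W₃: k=1: 0+3190+23·11·29=10527; k=2: 2530+0+23·10·29=9200 → min 9200 | W₂..W₄: k=2: 0+8410+11·10·29=11600; k=3: 3190+0+11·29·29=12441 → min 11600.
Top-level splits: k=1: (W₁..W₁)·(W₂..W₄) → 0+11600+23·11·29 = 18937; k=2: (W₁..W₂)·(W₃..W₄) → 2530+8410+23·10·29 = 17610; k=3: (W₁..W₃)·(W₄..W₄) → 9200+0+23·29·29 = 28543.
Best split is after W₂, i.e. k = 2.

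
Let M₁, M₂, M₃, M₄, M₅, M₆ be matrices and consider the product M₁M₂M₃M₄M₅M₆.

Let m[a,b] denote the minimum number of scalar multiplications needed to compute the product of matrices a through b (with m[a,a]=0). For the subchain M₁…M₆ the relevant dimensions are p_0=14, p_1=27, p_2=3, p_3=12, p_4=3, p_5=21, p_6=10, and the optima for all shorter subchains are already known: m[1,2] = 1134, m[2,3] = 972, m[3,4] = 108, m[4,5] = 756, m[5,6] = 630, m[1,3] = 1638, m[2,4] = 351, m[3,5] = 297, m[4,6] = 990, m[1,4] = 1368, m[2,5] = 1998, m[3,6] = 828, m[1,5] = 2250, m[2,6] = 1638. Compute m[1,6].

m[1,6] = min over k∈[1,5] of m[1,k]+m[k+1,6]+p_{0}·p_k·p_{6}.
k=1: 0 + 1638 + 14·27·10 = 5418; k=2: 1134 + 828 + 14·3·10 = 2382; k=3: 1638 + 990 + 14·12·10 = 4308; k=4: 1368 + 630 + 14·3·10 = 2418; k=5: 2250 + 0 + 14·21·10 = 5190.
Minimum: 2382 at k=2.

2382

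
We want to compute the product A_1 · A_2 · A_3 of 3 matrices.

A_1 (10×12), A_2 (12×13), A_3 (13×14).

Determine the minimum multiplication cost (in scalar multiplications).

Order (A_1 · (A_2 · A_3)): (A_2 · A_3): 12×13 by 13×14 → 12×14, cost 12·13·14 = 2184; (A_1 · (A_2 · A_3)): 10×12 by 12×14 → 10×14, cost 10·12·14 = 1680; cumulative 3864. Total 3864.
Order ((A_1 · A_2) · A_3): (A_1 · A_2): 10×12 by 12×13 → 10×13, cost 10·12·13 = 1560; ((A_1 · A_2) · A_3): 10×13 by 13×14 → 10×14, cost 10·13·14 = 1820; cumulative 3380. Total 3380.
Minimum: 3380.

3380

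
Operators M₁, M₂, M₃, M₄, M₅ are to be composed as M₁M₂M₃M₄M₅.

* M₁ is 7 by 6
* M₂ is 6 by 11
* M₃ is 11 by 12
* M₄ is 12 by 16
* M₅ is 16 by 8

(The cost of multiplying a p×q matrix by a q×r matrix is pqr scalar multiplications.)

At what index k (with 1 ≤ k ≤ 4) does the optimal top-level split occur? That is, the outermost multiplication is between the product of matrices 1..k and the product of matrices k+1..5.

Adjacent pairs: M₁M₂ = 7·6·11 = 462; M₂M₃ = 6·11·12 = 792; M₃M₄ = 11·12·16 = 2112; M₄M₅ = 12·16·8 = 1536.
Length 3: M₁..M₃: k=1: 0+792+7·6·12=1296; k=2: 462+0+7·11·12=1386 → min 1296 | M₂..M₄: k=2: 0+2112+6·11·16=3168; k=3: 792+0+6·12·16=1944 → min 1944 | M₃..M₅: k=3: 0+1536+11·12·8=2592; k=4: 2112+0+11·16·8=3520 → min 2592.
Length 4: M₁..M₄: k=1: 0+1944+7·6·16=2616; k=2: 462+2112+7·11·16=3806; k=3: 1296+0+7·12·16=2640 → min 2616 | M₂..M₅: k=2: 0+2592+6·11·8=3120; k=3: 792+1536+6·12·8=2904; k=4: 1944+0+6·16·8=2712 → min 2712.
Top-level splits: k=1: (M₁..M₁)·(M₂..M₅) → 0+2712+7·6·8 = 3048; k=2: (M₁..M₂)·(M₃..M₅) → 462+2592+7·11·8 = 3670; k=3: (M₁..M₃)·(M₄..M₅) → 1296+1536+7·12·8 = 3504; k=4: (M₁..M₄)·(M₅..M₅) → 2616+0+7·16·8 = 3512.
Best split is after M₁, i.e. k = 1.

1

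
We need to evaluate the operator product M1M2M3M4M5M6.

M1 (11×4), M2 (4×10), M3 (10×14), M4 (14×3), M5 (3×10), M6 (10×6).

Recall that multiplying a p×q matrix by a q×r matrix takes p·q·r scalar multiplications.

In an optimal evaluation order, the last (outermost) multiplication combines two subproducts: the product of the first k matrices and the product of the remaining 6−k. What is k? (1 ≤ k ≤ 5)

4

Adjacent pairs: M1M2 = 11·4·10 = 440; M2M3 = 4·10·14 = 560; M3M4 = 10·14·3 = 420; M4M5 = 14·3·10 = 420; M5M6 = 3·10·6 = 180.
Length 3: M1..M3: k=1: 0+560+11·4·14=1176; k=2: 440+0+11·10·14=1980 → min 1176 | M2..M4: k=2: 0+420+4·10·3=540; k=3: 560+0+4·14·3=728 → min 540 | M3..M5: k=3: 0+420+10·14·10=1820; k=4: 420+0+10·3·10=720 → min 720 | M4..M6: k=4: 0+180+14·3·6=432; k=5: 420+0+14·10·6=1260 → min 432.
Length 4: M1..M4: k=1: 0+540+11·4·3=672; k=2: 440+420+11·10·3=1190; k=3: 1176+0+11·14·3=1638 → min 672 | M2..M5: k=2: 0+720+4·10·10=1120; k=3: 560+420+4·14·10=1540; k=4: 540+0+4·3·10=660 → min 660 | M3..M6: k=3: 0+432+10·14·6=1272; k=4: 420+180+10·3·6=780; k=5: 720+0+10·10·6=1320 → min 780.
Length 5: M1..M5: k=1: 0+660+11·4·10=1100; k=2: 440+720+11·10·10=2260; k=3: 1176+420+11·14·10=3136; k=4: 672+0+11·3·10=1002 → min 1002 | M2..M6: k=2: 0+780+4·10·6=1020; k=3: 560+432+4·14·6=1328; k=4: 540+180+4·3·6=792; k=5: 660+0+4·10·6=900 → min 792.
Top-level splits: k=1: (M1..M1)·(M2..M6) → 0+792+11·4·6 = 1056; k=2: (M1..M2)·(M3..M6) → 440+780+11·10·6 = 1880; k=3: (M1..M3)·(M4..M6) → 1176+432+11·14·6 = 2532; k=4: (M1..M4)·(M5..M6) → 672+180+11·3·6 = 1050; k=5: (M1..M5)·(M6..M6) → 1002+0+11·10·6 = 1662.
Best split is after M4, i.e. k = 4.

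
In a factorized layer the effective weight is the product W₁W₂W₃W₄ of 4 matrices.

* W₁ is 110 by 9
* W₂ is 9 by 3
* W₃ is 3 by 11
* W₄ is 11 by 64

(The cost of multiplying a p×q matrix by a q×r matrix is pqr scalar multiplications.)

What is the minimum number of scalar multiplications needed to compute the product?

26202

Adjacent pairs: W₁W₂ = 110·9·3 = 2970; W₂W₃ = 9·3·11 = 297; W₃W₄ = 3·11·64 = 2112.
Length 3: W₁..W₃: k=1: 0+297+110·9·11=11187; k=2: 2970+0+110·3·11=6600 → min 6600 | W₂..W₄: k=2: 0+2112+9·3·64=3840; k=3: 297+0+9·11·64=6633 → min 3840.
Length 4: W₁..W₄: k=1: 0+3840+110·9·64=67200; k=2: 2970+2112+110·3·64=26202; k=3: 6600+0+110·11·64=84040 → min 26202.
Optimal order: ((W₁W₂)(W₃W₄)) with cost 26202.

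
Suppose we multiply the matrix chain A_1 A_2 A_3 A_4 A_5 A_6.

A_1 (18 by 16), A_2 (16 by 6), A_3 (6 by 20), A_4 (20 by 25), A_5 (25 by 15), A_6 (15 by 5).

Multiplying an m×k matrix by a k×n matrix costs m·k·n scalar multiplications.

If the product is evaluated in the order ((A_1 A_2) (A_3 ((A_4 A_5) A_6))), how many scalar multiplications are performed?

11868

(A_1 A_2): 18×16 by 16×6 → 18×6, cost 18·16·6 = 1728
(A_4 A_5): 20×25 by 25×15 → 20×15, cost 20·25·15 = 7500
((A_4 A_5) A_6): 20×15 by 15×5 → 20×5, cost 20·15·5 = 1500; cumulative 9000
(A_3 ((A_4 A_5) A_6)): 6×20 by 20×5 → 6×5, cost 6·20·5 = 600; cumulative 9600
((A_1 A_2) (A_3 ((A_4 A_5) A_6))): 18×6 by 6×5 → 18×5, cost 18·6·5 = 540; cumulative 11868
Total: 11868 scalar multiplications.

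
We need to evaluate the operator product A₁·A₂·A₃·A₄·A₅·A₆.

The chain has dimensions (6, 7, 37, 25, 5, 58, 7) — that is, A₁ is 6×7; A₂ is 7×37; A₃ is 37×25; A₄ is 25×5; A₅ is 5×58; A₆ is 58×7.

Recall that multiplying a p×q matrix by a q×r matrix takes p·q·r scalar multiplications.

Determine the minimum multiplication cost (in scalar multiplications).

8370

Adjacent pairs: A₁A₂ = 6·7·37 = 1554; A₂A₃ = 7·37·25 = 6475; A₃A₄ = 37·25·5 = 4625; A₄A₅ = 25·5·58 = 7250; A₅A₆ = 5·58·7 = 2030.
Length 3: A₁..A₃: k=1: 0+6475+6·7·25=7525; k=2: 1554+0+6·37·25=7104 → min 7104 | A₂..A₄: k=2: 0+4625+7·37·5=5920; k=3: 6475+0+7·25·5=7350 → min 5920 | A₃..A₅: k=3: 0+7250+37·25·58=60900; k=4: 4625+0+37·5·58=15355 → min 15355 | A₄..A₆: k=4: 0+2030+25·5·7=2905; k=5: 7250+0+25·58·7=17400 → min 2905.
Length 4: A₁..A₄: k=1: 0+5920+6·7·5=6130; k=2: 1554+4625+6·37·5=7289; k=3: 7104+0+6·25·5=7854 → min 6130 | A₂..A₅: k=2: 0+15355+7·37·58=30377; k=3: 6475+7250+7·25·58=23875; k=4: 5920+0+7·5·58=7950 → min 7950 | A₃..A₆: k=3: 0+2905+37·25·7=9380; k=4: 4625+2030+37·5·7=7950; k=5: 15355+0+37·58·7=30377 → min 7950.
Length 5: A₁..A₅: k=1: 0+7950+6·7·58=10386; k=2: 1554+15355+6·37·58=29785; k=3: 7104+7250+6·25·58=23054; k=4: 6130+0+6·5·58=7870 → min 7870 | A₂..A₆: k=2: 0+7950+7·37·7=9763; k=3: 6475+2905+7·25·7=10605; k=4: 5920+2030+7·5·7=8195; k=5: 7950+0+7·58·7=10792 → min 8195.
Length 6: A₁..A₆: k=1: 0+8195+6·7·7=8489; k=2: 1554+7950+6·37·7=11058; k=3: 7104+2905+6·25·7=11059; k=4: 6130+2030+6·5·7=8370; k=5: 7870+0+6·58·7=10306 → min 8370.
Optimal order: ((A₁·(A₂·(A₃·A₄)))·(A₅·A₆)) with cost 8370.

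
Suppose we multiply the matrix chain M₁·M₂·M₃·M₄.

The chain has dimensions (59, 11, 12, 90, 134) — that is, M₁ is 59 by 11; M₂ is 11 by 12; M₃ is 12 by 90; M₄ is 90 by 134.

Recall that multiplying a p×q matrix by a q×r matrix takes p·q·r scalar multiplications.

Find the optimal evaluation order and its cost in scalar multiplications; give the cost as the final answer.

Adjacent pairs: M₁M₂ = 59·11·12 = 7788; M₂M₃ = 11·12·90 = 11880; M₃M₄ = 12·90·134 = 144720.
Length 3: M₁..M₃: k=1: 0+11880+59·11·90=70290; k=2: 7788+0+59·12·90=71508 → min 70290 | M₂..M₄: k=2: 0+144720+11·12·134=162408; k=3: 11880+0+11·90·134=144540 → min 144540.
Length 4: M₁..M₄: k=1: 0+144540+59·11·134=231506; k=2: 7788+144720+59·12·134=247380; k=3: 70290+0+59·90·134=781830 → min 231506.
Optimal parenthesization: (M₁·((M₂·M₃)·M₄)) with cost 231506.

231506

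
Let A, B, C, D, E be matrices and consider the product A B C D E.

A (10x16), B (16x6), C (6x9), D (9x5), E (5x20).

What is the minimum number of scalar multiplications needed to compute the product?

Adjacent pairs: AB = 10·16·6 = 960; BC = 16·6·9 = 864; CD = 6·9·5 = 270; DE = 9·5·20 = 900.
Length 3: A..C: k=1: 0+864+10·16·9=2304; k=2: 960+0+10·6·9=1500 → min 1500 | B..D: k=2: 0+270+16·6·5=750; k=3: 864+0+16·9·5=1584 → min 750 | C..E: k=3: 0+900+6·9·20=1980; k=4: 270+0+6·5·20=870 → min 870.
Length 4: A..D: k=1: 0+750+10·16·5=1550; k=2: 960+270+10·6·5=1530; k=3: 1500+0+10·9·5=1950 → min 1530 | B..E: k=2: 0+870+16·6·20=2790; k=3: 864+900+16·9·20=4644; k=4: 750+0+16·5·20=2350 → min 2350.
Length 5: A..E: k=1: 0+2350+10·16·20=5550; k=2: 960+870+10·6·20=3030; k=3: 1500+900+10·9·20=4200; k=4: 1530+0+10·5·20=2530 → min 2530.
Optimal order: (((A B) (C D)) E) with cost 2530.

2530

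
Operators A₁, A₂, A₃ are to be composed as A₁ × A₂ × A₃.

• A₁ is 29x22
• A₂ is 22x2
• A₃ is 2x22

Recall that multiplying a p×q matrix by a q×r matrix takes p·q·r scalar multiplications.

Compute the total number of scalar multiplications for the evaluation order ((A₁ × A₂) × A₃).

(A₁ × A₂): 29×22 by 22×2 → 29×2, cost 29·22·2 = 1276
((A₁ × A₂) × A₃): 29×2 by 2×22 → 29×22, cost 29·2·22 = 1276; cumulative 2552
Total: 2552 scalar multiplications.

2552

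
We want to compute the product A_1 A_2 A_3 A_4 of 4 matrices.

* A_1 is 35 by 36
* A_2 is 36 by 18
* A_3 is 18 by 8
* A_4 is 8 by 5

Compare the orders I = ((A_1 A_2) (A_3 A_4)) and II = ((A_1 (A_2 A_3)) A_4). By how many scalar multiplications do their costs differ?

Order I = ((A_1 A_2) (A_3 A_4)): (A_1 A_2): 35×36 by 36×18 → 35×18, cost 35·36·18 = 22680; (A_3 A_4): 18×8 by 8×5 → 18×5, cost 18·8·5 = 720; ((A_1 A_2) (A_3 A_4)): 35×18 by 18×5 → 35×5, cost 35·18·5 = 3150; cumulative 26550. Total 26550.
Order II = ((A_1 (A_2 A_3)) A_4): (A_2 A_3): 36×18 by 18×8 → 36×8, cost 36·18·8 = 5184; (A_1 (A_2 A_3)): 35×36 by 36×8 → 35×8, cost 35·36·8 = 10080; cumulative 15264; ((A_1 (A_2 A_3)) A_4): 35×8 by 8×5 → 35×5, cost 35·8·5 = 1400; cumulative 16664. Total 16664.
Difference: |26550 − 16664| = 9886.

9886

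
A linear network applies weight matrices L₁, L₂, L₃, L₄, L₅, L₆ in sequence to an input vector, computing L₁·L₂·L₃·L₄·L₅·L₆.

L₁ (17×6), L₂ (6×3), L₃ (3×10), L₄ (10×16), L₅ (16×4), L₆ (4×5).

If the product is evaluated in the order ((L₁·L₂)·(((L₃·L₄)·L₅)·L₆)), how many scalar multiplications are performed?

(L₁·L₂): 17×6 by 6×3 → 17×3, cost 17·6·3 = 306
(L₃·L₄): 3×10 by 10×16 → 3×16, cost 3·10·16 = 480
((L₃·L₄)·L₅): 3×16 by 16×4 → 3×4, cost 3·16·4 = 192; cumulative 672
(((L₃·L₄)·L₅)·L₆): 3×4 by 4×5 → 3×5, cost 3·4·5 = 60; cumulative 732
((L₁·L₂)·(((L₃·L₄)·L₅)·L₆)): 17×3 by 3×5 → 17×5, cost 17·3·5 = 255; cumulative 1293
Total: 1293 scalar multiplications.

1293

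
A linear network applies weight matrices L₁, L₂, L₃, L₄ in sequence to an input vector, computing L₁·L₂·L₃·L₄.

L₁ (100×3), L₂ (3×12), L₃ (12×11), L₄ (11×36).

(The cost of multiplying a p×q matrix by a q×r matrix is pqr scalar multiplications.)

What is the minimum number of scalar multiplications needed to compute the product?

Adjacent pairs: L₁L₂ = 100·3·12 = 3600; L₂L₃ = 3·12·11 = 396; L₃L₄ = 12·11·36 = 4752.
Length 3: L₁..L₃: k=1: 0+396+100·3·11=3696; k=2: 3600+0+100·12·11=16800 → min 3696 | L₂..L₄: k=2: 0+4752+3·12·36=6048; k=3: 396+0+3·11·36=1584 → min 1584.
Length 4: L₁..L₄: k=1: 0+1584+100·3·36=12384; k=2: 3600+4752+100·12·36=51552; k=3: 3696+0+100·11·36=43296 → min 12384.
Optimal order: (L₁·((L₂·L₃)·L₄)) with cost 12384.

12384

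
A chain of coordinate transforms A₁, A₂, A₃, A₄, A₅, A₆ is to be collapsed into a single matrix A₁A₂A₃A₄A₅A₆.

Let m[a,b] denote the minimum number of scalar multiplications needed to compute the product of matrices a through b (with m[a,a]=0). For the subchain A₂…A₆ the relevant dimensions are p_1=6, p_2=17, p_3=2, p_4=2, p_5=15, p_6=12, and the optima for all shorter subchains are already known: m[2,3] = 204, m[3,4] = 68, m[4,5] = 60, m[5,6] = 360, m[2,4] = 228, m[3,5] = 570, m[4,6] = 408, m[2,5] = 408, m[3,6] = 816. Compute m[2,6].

m[2,6] = min over k∈[2,5] of m[2,k]+m[k+1,6]+p_{1}·p_k·p_{6}.
k=2: 0 + 816 + 6·17·12 = 2040; k=3: 204 + 408 + 6·2·12 = 756; k=4: 228 + 360 + 6·2·12 = 732; k=5: 408 + 0 + 6·15·12 = 1488.
Minimum: 732 at k=4.

732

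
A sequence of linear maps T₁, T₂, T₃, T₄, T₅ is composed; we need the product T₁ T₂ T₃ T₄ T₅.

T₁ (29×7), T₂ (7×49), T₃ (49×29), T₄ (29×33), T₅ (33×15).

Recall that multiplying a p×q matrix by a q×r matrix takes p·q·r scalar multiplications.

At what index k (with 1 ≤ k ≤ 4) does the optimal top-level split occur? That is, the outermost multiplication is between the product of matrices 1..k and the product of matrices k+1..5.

Adjacent pairs: T₁T₂ = 29·7·49 = 9947; T₂T₃ = 7·49·29 = 9947; T₃T₄ = 49·29·33 = 46893; T₄T₅ = 29·33·15 = 14355.
Length 3: T₁..T₃: k=1: 0+9947+29·7·29=15834; k=2: 9947+0+29·49·29=51156 → min 15834 | T₂..T₄: k=2: 0+46893+7·49·33=58212; k=3: 9947+0+7·29·33=16646 → min 16646 | T₃..T₅: k=3: 0+14355+49·29·15=35670; k=4: 46893+0+49·33·15=71148 → min 35670.
Length 4: T₁..T₄: k=1: 0+16646+29·7·33=23345; k=2: 9947+46893+29·49·33=103733; k=3: 15834+0+29·29·33=43587 → min 23345 | T₂..T₅: k=2: 0+35670+7·49·15=40815; k=3: 9947+14355+7·29·15=27347; k=4: 16646+0+7·33·15=20111 → min 20111.
Top-level splits: k=1: (T₁..T₁)·(T₂..T₅) → 0+20111+29·7·15 = 23156; k=2: (T₁..T₂)·(T₃..T₅) → 9947+35670+29·49·15 = 66932; k=3: (T₁..T₃)·(T₄..T₅) → 15834+14355+29·29·15 = 42804; k=4: (T₁..T₄)·(T₅..T₅) → 23345+0+29·33·15 = 37700.
Best split is after T₁, i.e. k = 1.

1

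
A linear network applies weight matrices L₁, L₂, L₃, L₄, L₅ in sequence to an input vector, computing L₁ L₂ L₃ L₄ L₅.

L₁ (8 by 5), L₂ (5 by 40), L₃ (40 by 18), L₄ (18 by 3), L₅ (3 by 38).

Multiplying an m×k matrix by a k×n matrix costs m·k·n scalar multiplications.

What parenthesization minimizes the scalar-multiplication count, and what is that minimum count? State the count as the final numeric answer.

Adjacent pairs: L₁L₂ = 8·5·40 = 1600; L₂L₃ = 5·40·18 = 3600; L₃L₄ = 40·18·3 = 2160; L₄L₅ = 18·3·38 = 2052.
Length 3: L₁..L₃: k=1: 0+3600+8·5·18=4320; k=2: 1600+0+8·40·18=7360 → min 4320 | L₂..L₄: k=2: 0+2160+5·40·3=2760; k=3: 3600+0+5·18·3=3870 → min 2760 | L₃..L₅: k=3: 0+2052+40·18·38=29412; k=4: 2160+0+40·3·38=6720 → min 6720.
Length 4: L₁..L₄: k=1: 0+2760+8·5·3=2880; k=2: 1600+2160+8·40·3=4720; k=3: 4320+0+8·18·3=4752 → min 2880 | L₂..L₅: k=2: 0+6720+5·40·38=14320; k=3: 3600+2052+5·18·38=9072; k=4: 2760+0+5·3·38=3330 → min 3330.
Length 5: L₁..L₅: k=1: 0+3330+8·5·38=4850; k=2: 1600+6720+8·40·38=20480; k=3: 4320+2052+8·18·38=11844; k=4: 2880+0+8·3·38=3792 → min 3792.
Optimal parenthesization: ((L₁ (L₂ (L₃ L₄))) L₅) with cost 3792.

3792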